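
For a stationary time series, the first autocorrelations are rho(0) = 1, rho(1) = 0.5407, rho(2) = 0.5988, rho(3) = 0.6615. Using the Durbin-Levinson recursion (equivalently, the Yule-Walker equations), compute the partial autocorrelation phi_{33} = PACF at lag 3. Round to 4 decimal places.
\phi_{33} = 0.4240

The PACF at lag k is phi_{kk}, the last component of the solution
to the Yule-Walker system G_k phi = r_k where
  (G_k)_{ij} = rho(|i - j|), (r_k)_i = rho(i), i,j = 1..k.
Equivalently, Durbin-Levinson gives phi_{kk} iteratively:
  phi_{11} = rho(1)
  phi_{kk} = [rho(k) - sum_{j=1..k-1} phi_{k-1,j} rho(k-j)]
            / [1 - sum_{j=1..k-1} phi_{k-1,j} rho(j)],
  phi_{k,j} = phi_{k-1,j} - phi_{kk} phi_{k-1,k-j},  j = 1..k-1.
Step k = 1:
  phi_11 = rho(1) = 0.5407.
Step k = 2:
  phi_22 = [rho(2) - phi_11 rho(1)] / [1 - phi_11 rho(1)] = [0.5988 - (0.5407)(0.5407)] / [1 - (0.5407)(0.5407)]
         = 0.30644351 / 0.70764351 = 0.433048.
  Update: phi_21 = phi_11 - phi_22 phi_11 = 0.5407 - (0.433048)(0.5407) = 0.306551.
Step k = 3:
  phi_33 = [rho(3) - phi_21 rho(2) - phi_22 rho(1)] / [1 - phi_21 rho(1) - phi_22 rho(2)]
    numerator   = 0.6615 - (0.306551)(0.5988) - (0.433048)(0.5407) = 0.24378827
    denominator = 1 - (0.306551)(0.5407) - (0.433048)(0.5988) = 0.5749388
  phi_33 = 0.24378827 / 0.5749388 = 0.424.
Therefore phi_{33} = 0.4240.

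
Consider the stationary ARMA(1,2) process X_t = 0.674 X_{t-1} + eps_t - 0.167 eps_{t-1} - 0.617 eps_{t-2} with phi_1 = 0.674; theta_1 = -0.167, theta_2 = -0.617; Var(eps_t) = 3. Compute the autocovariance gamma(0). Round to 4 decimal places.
\gamma(0) = 4.1877

Multiply the model equation by X_{t-k} and take expectations. With theta_0 = psi_0 = 1 and psi_j the MA(infinity) weights, this gives
  gamma(k) - sum_i phi_i gamma(k-i) = c_k,
  c_k = sigma^2 * sum_{j=k..q} theta_j psi_{j-k}   (c_k = 0 for k > q),
using gamma(-m) = gamma(m).
psi-weights needed (psi_j = theta_j + sum_i phi_i psi_{j-i}):
  psi_1 = theta_1 + phi_1 = -0.167 + (0.674) = 0.507
  psi_2 = theta_2 + phi_1 psi_1 = -0.617 + (0.674)(0.507) = -0.275282
Right-hand sides:
  c_0 = sigma^2 (1 + theta_1 psi_1 + theta_2 psi_2) = 3 * (1 + (-0.167)(0.507) + (-0.617)(-0.275282)) = 3 * 1.08518 = 3.25554
  c_1 = sigma^2 (theta_1 + theta_2 psi_1) = 3 * (-0.167 + (-0.617)(0.507)) = -1.439457
  c_2 = sigma^2 theta_2 = 3 * (-0.617) = -1.851
Equations for k = 0 and k = 1 (AR order 1):
  gamma(0) = phi_1 gamma(1) + c_0
  gamma(1) = phi_1 gamma(0) + c_1
Substituting the second into the first: gamma(0) (1 - phi_1^2) = c_0 + phi_1 c_1, so
  gamma(0) = (c_0 + phi_1 c_1) / (1 - phi_1^2) = (3.25554 + (0.674)(-1.439457)) / (1 - (0.674)^2) = 2.285346 / 0.545724 = 4.187732.
Therefore gamma(0) = 4.1877 (to 4 decimal places).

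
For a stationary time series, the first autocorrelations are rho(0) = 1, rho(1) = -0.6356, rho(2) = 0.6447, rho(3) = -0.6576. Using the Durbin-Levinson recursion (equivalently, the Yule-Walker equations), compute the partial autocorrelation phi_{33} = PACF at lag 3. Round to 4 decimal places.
\phi_{33} = -0.3140

The PACF at lag k is phi_{kk}, the last component of the solution
to the Yule-Walker system G_k phi = r_k where
  (G_k)_{ij} = rho(|i - j|), (r_k)_i = rho(i), i,j = 1..k.
Equivalently, Durbin-Levinson gives phi_{kk} iteratively:
  phi_{11} = rho(1)
  phi_{kk} = [rho(k) - sum_{j=1..k-1} phi_{k-1,j} rho(k-j)]
            / [1 - sum_{j=1..k-1} phi_{k-1,j} rho(j)],
  phi_{k,j} = phi_{k-1,j} - phi_{kk} phi_{k-1,k-j},  j = 1..k-1.
Step k = 1:
  phi_11 = rho(1) = -0.6356.
Step k = 2:
  phi_22 = [rho(2) - phi_11 rho(1)] / [1 - phi_11 rho(1)] = [0.6447 - (-0.6356)(-0.6356)] / [1 - (-0.6356)(-0.6356)]
         = 0.24071264 / 0.59601264 = 0.403872.
  Update: phi_21 = phi_11 - phi_22 phi_11 = -0.6356 - (0.403872)(-0.6356) = -0.378899.
Step k = 3:
  phi_33 = [rho(3) - phi_21 rho(2) - phi_22 rho(1)] / [1 - phi_21 rho(1) - phi_22 rho(2)]
    numerator   = -0.6576 - (-0.378899)(0.6447) - (0.403872)(-0.6356) = -0.15662287
    denominator = 1 - (-0.378899)(-0.6356) - (0.403872)(0.6447) = 0.49879562
  phi_33 = -0.15662287 / 0.49879562 = -0.314.
Therefore phi_{33} = -0.3140.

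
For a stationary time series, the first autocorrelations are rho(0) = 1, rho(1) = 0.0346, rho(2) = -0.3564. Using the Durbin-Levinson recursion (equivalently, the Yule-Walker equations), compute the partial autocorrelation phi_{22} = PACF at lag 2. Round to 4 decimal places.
\phi_{22} = -0.3580

The PACF at lag k is phi_{kk}, the last component of the solution
to the Yule-Walker system G_k phi = r_k where
  (G_k)_{ij} = rho(|i - j|), (r_k)_i = rho(i), i,j = 1..k.
Equivalently, Durbin-Levinson gives phi_{kk} iteratively:
  phi_{11} = rho(1)
  phi_{kk} = [rho(k) - sum_{j=1..k-1} phi_{k-1,j} rho(k-j)]
            / [1 - sum_{j=1..k-1} phi_{k-1,j} rho(j)],
  phi_{k,j} = phi_{k-1,j} - phi_{kk} phi_{k-1,k-j},  j = 1..k-1.
Step k = 1:
  phi_11 = rho(1) = 0.0346.
Step k = 2:
  phi_22 = [rho(2) - phi_11 rho(1)] / [1 - phi_11 rho(1)] = [-0.3564 - (0.0346)(0.0346)] / [1 - (0.0346)(0.0346)]
         = -0.35759716 / 0.99880284 = -0.358.
Therefore phi_{22} = -0.3580.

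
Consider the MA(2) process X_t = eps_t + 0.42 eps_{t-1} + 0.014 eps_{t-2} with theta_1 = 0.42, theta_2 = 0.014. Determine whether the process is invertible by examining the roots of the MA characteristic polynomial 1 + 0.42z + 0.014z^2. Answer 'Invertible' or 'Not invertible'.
\text{Invertible}

The MA(q) characteristic polynomial is P(z) = 1 + 0.42z + 0.014z^2.
Invertibility requires all roots to lie outside the unit circle, i.e. |z| > 1 for every root.
Set 1 + (0.42) z + (0.014) z^2 = 0, i.e. a z^2 + b z + c = 0 with a = 0.014, b = 0.42, c = 1.
Discriminant D = b^2 - 4ac = (0.42)^2 - 4*(0.014)*1 = 0.1764 - (0.056) = 0.1204.
D >= 0, so the roots are real: z = (-b +/- sqrt(D)) / (2a) = (-0.42 +/- 0.346987) / (0.028).
  z_1 = (-0.42 + 0.346987) / (0.028) = -2.6076,   |z_1| = 2.6076.
  z_2 = (-0.42 - 0.346987) / (0.028) = -27.3924,   |z_2| = 27.3924.
Moduli of all roots: 2.6076, 27.3924.
All moduli strictly greater than 1? Yes.
Verdict: Invertible.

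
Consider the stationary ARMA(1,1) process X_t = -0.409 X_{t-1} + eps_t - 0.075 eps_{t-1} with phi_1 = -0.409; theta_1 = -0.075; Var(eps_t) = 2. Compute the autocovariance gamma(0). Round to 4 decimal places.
\gamma(0) = 2.5626

Multiply the model equation by X_{t-k} and take expectations. With theta_0 = psi_0 = 1 and psi_j the MA(infinity) weights, this gives
  gamma(k) - sum_i phi_i gamma(k-i) = c_k,
  c_k = sigma^2 * sum_{j=k..q} theta_j psi_{j-k}   (c_k = 0 for k > q),
using gamma(-m) = gamma(m).
psi-weights needed (psi_j = theta_j + sum_i phi_i psi_{j-i}):
  psi_1 = theta_1 + phi_1 = -0.075 + (-0.409) = -0.484
Right-hand sides:
  c_0 = sigma^2 (1 + theta_1 psi_1) = 2 * (1 + (-0.075)(-0.484)) = 2 * 1.0363 = 2.0726
  c_1 = sigma^2 theta_1 = 2 * (-0.075) = -0.15
  c_2 = 0
Equations for k = 0 and k = 1 (AR order 1):
  gamma(0) = phi_1 gamma(1) + c_0
  gamma(1) = phi_1 gamma(0) + c_1
Substituting the second into the first: gamma(0) (1 - phi_1^2) = c_0 + phi_1 c_1, so
  gamma(0) = (c_0 + phi_1 c_1) / (1 - phi_1^2) = (2.0726 + (-0.409)(-0.15)) / (1 - (-0.409)^2) = 2.13395 / 0.832719 = 2.562629.
Therefore gamma(0) = 2.5626 (to 4 decimal places).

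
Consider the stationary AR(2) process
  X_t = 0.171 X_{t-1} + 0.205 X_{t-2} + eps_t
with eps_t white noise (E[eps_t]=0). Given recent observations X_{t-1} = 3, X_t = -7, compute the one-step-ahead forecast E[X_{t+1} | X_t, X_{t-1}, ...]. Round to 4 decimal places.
E[X_{t+1} \mid \mathcal F_t] = -0.5820

For an AR(p) model X_t = c + sum_i phi_i X_{t-i} + eps_t, the
one-step-ahead conditional mean is
  E[X_{t+1} | X_t, ...] = c + sum_i phi_i X_{t+1-i}.
Substitute known values:
  E[X_{t+1} | ...] = (0.171) * (-7) + (0.205) * (3)
                   = -0.5820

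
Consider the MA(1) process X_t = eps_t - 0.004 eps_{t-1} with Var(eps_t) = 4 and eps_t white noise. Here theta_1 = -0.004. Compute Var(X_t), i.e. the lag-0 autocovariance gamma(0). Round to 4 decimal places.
\gamma(0) = 4.0001

For an MA(q) process X_t = eps_t + sum_i theta_i eps_{t-i} with
Var(eps_t) = sigma^2, the variance is
  gamma(0) = sigma^2 * (1 + sum_i theta_i^2).
  sum_i theta_i^2 = (-0.004)^2 = 0.000016.
  gamma(0) = 4 * (1 + 0.000016) = 4 * 1.000016 = 4.000064, which rounds to 4.0001.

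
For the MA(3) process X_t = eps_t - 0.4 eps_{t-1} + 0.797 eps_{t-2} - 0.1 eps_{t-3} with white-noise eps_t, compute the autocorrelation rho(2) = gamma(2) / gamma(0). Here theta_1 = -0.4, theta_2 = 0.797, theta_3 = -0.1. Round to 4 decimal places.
\rho(2) = 0.4637

For an MA(q) process with theta_0 = 1, the autocovariance is
  gamma(k) = sigma^2 * sum_{i=0..q-k} theta_i * theta_{i+k},
and rho(k) = gamma(k) / gamma(0). Sigma^2 cancels.
  numerator   = (1)*(0.797) + (-0.4)*(-0.1) = 0.837.
  denominator = (1)^2 + (-0.4)^2 + (0.797)^2 + (-0.1)^2 = 1.805209.
  rho(2) = 0.837 / 1.805209 = 0.4637.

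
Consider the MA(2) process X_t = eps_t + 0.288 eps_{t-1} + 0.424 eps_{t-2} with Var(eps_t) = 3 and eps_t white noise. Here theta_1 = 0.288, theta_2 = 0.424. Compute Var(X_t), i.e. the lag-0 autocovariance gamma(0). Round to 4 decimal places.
\gamma(0) = 3.7882

For an MA(q) process X_t = eps_t + sum_i theta_i eps_{t-i} with
Var(eps_t) = sigma^2, the variance is
  gamma(0) = sigma^2 * (1 + sum_i theta_i^2).
  sum_i theta_i^2 = (0.288)^2 + (0.424)^2 = 0.082944 + 0.179776 = 0.26272.
  gamma(0) = 3 * (1 + 0.26272) = 3 * 1.26272 = 3.78816, which rounds to 3.7882.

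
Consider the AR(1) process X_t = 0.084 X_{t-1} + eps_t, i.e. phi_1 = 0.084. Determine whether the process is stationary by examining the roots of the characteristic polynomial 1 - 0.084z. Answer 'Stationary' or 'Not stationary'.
\text{Stationary}

The AR(p) characteristic polynomial is P(z) = 1 - 0.084z.
Stationarity requires all roots to lie outside the unit circle, i.e. |z| > 1 for every root.
This is linear in z: 1 + (-0.084) z = 0  =>  z = -1/(-0.084) = 11.904762,  |z| = 11.904762.
Moduli of all roots: 11.9048.
All moduli strictly greater than 1? Yes.
Verdict: Stationary.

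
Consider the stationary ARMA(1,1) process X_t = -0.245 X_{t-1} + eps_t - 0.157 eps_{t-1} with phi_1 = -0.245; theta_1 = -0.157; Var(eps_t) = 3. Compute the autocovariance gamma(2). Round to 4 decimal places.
\gamma(2) = 0.3264

Multiply the model equation by X_{t-k} and take expectations. With theta_0 = psi_0 = 1 and psi_j the MA(infinity) weights, this gives
  gamma(k) - sum_i phi_i gamma(k-i) = c_k,
  c_k = sigma^2 * sum_{j=k..q} theta_j psi_{j-k}   (c_k = 0 for k > q),
using gamma(-m) = gamma(m).
psi-weights needed (psi_j = theta_j + sum_i phi_i psi_{j-i}):
  psi_1 = theta_1 + phi_1 = -0.157 + (-0.245) = -0.402
Right-hand sides:
  c_0 = sigma^2 (1 + theta_1 psi_1) = 3 * (1 + (-0.157)(-0.402)) = 3 * 1.063114 = 3.189342
  c_1 = sigma^2 theta_1 = 3 * (-0.157) = -0.471
  c_2 = 0
Equations for k = 0 and k = 1 (AR order 1):
  gamma(0) = phi_1 gamma(1) + c_0
  gamma(1) = phi_1 gamma(0) + c_1
Substituting the second into the first: gamma(0) (1 - phi_1^2) = c_0 + phi_1 c_1, so
  gamma(0) = (c_0 + phi_1 c_1) / (1 - phi_1^2) = (3.189342 + (-0.245)(-0.471)) / (1 - (-0.245)^2) = 3.304737 / 0.939975 = 3.515771.
  gamma(1) = phi_1 gamma(0) + c_1 = (-0.245)(3.515771) + (-0.471) = -1.332364.
For k = 2 (> q): gamma(2) = phi_1 gamma(1) = (-0.245)(-1.332364) = 0.326429.
Therefore gamma(2) = 0.3264 (to 4 decimal places).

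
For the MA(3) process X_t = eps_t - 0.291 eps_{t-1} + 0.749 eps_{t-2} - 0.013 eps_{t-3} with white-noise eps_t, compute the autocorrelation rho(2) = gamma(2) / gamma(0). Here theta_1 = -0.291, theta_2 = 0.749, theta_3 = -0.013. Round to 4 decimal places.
\rho(2) = 0.4574

For an MA(q) process with theta_0 = 1, the autocovariance is
  gamma(k) = sigma^2 * sum_{i=0..q-k} theta_i * theta_{i+k},
and rho(k) = gamma(k) / gamma(0). Sigma^2 cancels.
  numerator   = (1)*(0.749) + (-0.291)*(-0.013) = 0.752783.
  denominator = (1)^2 + (-0.291)^2 + (0.749)^2 + (-0.013)^2 = 1.645851.
  rho(2) = 0.752783 / 1.645851 = 0.4574.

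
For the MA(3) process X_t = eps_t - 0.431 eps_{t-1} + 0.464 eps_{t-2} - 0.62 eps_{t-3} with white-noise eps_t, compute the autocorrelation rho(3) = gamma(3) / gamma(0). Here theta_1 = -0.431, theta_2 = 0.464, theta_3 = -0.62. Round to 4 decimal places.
\rho(3) = -0.3473

For an MA(q) process with theta_0 = 1, the autocovariance is
  gamma(k) = sigma^2 * sum_{i=0..q-k} theta_i * theta_{i+k},
and rho(k) = gamma(k) / gamma(0). Sigma^2 cancels.
  numerator   = (1)*(-0.62) = -0.62.
  denominator = (1)^2 + (-0.431)^2 + (0.464)^2 + (-0.62)^2 = 1.785457.
  rho(3) = -0.62 / 1.785457 = -0.3473.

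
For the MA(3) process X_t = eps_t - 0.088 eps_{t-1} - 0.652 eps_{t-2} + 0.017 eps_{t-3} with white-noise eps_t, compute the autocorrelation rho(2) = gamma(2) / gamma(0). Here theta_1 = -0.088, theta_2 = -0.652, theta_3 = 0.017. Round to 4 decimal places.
\rho(2) = -0.4560

For an MA(q) process with theta_0 = 1, the autocovariance is
  gamma(k) = sigma^2 * sum_{i=0..q-k} theta_i * theta_{i+k},
and rho(k) = gamma(k) / gamma(0). Sigma^2 cancels.
  numerator   = (1)*(-0.652) + (-0.088)*(0.017) = -0.653496.
  denominator = (1)^2 + (-0.088)^2 + (-0.652)^2 + (0.017)^2 = 1.433137.
  rho(2) = -0.653496 / 1.433137 = -0.4560.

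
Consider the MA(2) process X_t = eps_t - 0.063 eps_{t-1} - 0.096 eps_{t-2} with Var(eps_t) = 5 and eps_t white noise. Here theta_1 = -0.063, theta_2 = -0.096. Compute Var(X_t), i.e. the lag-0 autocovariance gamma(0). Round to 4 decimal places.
\gamma(0) = 5.0659

For an MA(q) process X_t = eps_t + sum_i theta_i eps_{t-i} with
Var(eps_t) = sigma^2, the variance is
  gamma(0) = sigma^2 * (1 + sum_i theta_i^2).
  sum_i theta_i^2 = (-0.063)^2 + (-0.096)^2 = 0.003969 + 0.009216 = 0.013185.
  gamma(0) = 5 * (1 + 0.013185) = 5 * 1.013185 = 5.065925, which rounds to 5.0659.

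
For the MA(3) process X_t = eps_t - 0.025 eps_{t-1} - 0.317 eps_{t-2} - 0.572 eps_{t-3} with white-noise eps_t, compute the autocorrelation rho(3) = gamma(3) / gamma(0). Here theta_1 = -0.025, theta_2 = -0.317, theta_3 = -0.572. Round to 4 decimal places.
\rho(3) = -0.4005

For an MA(q) process with theta_0 = 1, the autocovariance is
  gamma(k) = sigma^2 * sum_{i=0..q-k} theta_i * theta_{i+k},
and rho(k) = gamma(k) / gamma(0). Sigma^2 cancels.
  numerator   = (1)*(-0.572) = -0.572.
  denominator = (1)^2 + (-0.025)^2 + (-0.317)^2 + (-0.572)^2 = 1.428298.
  rho(3) = -0.572 / 1.428298 = -0.4005.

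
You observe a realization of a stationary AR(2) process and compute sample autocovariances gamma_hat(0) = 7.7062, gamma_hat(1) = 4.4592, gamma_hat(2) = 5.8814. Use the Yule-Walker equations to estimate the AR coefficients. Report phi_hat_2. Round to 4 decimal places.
\hat\phi_{2} = 0.6440

The Yule-Walker equations for an AR(p) process read, in matrix form,
  Gamma_p phi = r_p,   with   (Gamma_p)_{ij} = gamma(|i - j|),
                       (r_p)_i = gamma(i),   i,j = 1..p.
Substitute the sample gammas (Toeplitz matrix and right-hand side of size 2):
  Gamma_p = [[7.7062, 4.4592], [4.4592, 7.7062]]
  r_p     = [4.4592, 5.8814]
Written out:
  7.7062 phi_1 + 4.4592 phi_2 = 4.4592
  4.4592 phi_1 + 7.7062 phi_2 = 5.8814
Solve by Cramer's rule:
  det = gamma(0)^2 - gamma(1)^2 = (7.7062)^2 - (4.4592)^2 = 59.38551844 - 19.88446464 = 39.5010538
  phi_hat_1 = [gamma(1) gamma(0) - gamma(1) gamma(2)] / det = [(4.4592)(7.7062) - (4.4592)(5.8814)] / 39.5010538 = 8.13714816 / 39.5010538 = 0.206
  phi_hat_2 = [gamma(0) gamma(2) - gamma(1)^2] / det = [(7.7062)(5.8814) - (4.4592)^2] / 39.5010538 = 25.43878004 / 39.5010538 = 0.644
So phi_hat = [0.2060, 0.6440].
Therefore phi_hat_2 = 0.6440.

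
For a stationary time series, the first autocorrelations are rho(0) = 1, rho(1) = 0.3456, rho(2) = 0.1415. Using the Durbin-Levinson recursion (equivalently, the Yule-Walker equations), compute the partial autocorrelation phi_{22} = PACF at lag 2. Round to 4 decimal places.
\phi_{22} = 0.0251

The PACF at lag k is phi_{kk}, the last component of the solution
to the Yule-Walker system G_k phi = r_k where
  (G_k)_{ij} = rho(|i - j|), (r_k)_i = rho(i), i,j = 1..k.
Equivalently, Durbin-Levinson gives phi_{kk} iteratively:
  phi_{11} = rho(1)
  phi_{kk} = [rho(k) - sum_{j=1..k-1} phi_{k-1,j} rho(k-j)]
            / [1 - sum_{j=1..k-1} phi_{k-1,j} rho(j)],
  phi_{k,j} = phi_{k-1,j} - phi_{kk} phi_{k-1,k-j},  j = 1..k-1.
Step k = 1:
  phi_11 = rho(1) = 0.3456.
Step k = 2:
  phi_22 = [rho(2) - phi_11 rho(1)] / [1 - phi_11 rho(1)] = [0.1415 - (0.3456)(0.3456)] / [1 - (0.3456)(0.3456)]
         = 0.02206064 / 0.88056064 = 0.0251.
Therefore phi_{22} = 0.0251.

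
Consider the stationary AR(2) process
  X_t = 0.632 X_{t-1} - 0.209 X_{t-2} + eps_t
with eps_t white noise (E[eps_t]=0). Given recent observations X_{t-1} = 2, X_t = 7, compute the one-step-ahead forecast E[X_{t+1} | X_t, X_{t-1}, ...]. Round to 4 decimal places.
E[X_{t+1} \mid \mathcal F_t] = 4.0060

For an AR(p) model X_t = c + sum_i phi_i X_{t-i} + eps_t, the
one-step-ahead conditional mean is
  E[X_{t+1} | X_t, ...] = c + sum_i phi_i X_{t+1-i}.
Substitute known values:
  E[X_{t+1} | ...] = (0.632) * (7) + (-0.209) * (2)
                   = 4.0060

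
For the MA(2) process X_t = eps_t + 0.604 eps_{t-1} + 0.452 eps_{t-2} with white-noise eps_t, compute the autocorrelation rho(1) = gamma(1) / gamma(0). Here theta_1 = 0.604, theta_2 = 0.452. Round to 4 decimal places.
\rho(1) = 0.5589

For an MA(q) process with theta_0 = 1, the autocovariance is
  gamma(k) = sigma^2 * sum_{i=0..q-k} theta_i * theta_{i+k},
and rho(k) = gamma(k) / gamma(0). Sigma^2 cancels.
  numerator   = (1)*(0.604) + (0.604)*(0.452) = 0.877008.
  denominator = (1)^2 + (0.604)^2 + (0.452)^2 = 1.56912.
  rho(1) = 0.877008 / 1.56912 = 0.5589.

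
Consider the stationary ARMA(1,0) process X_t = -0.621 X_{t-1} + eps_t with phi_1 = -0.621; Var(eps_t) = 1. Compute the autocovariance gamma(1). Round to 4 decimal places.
\gamma(1) = -1.0108

Multiply the model equation by X_{t-k} and take expectations. With theta_0 = psi_0 = 1 and psi_j the MA(infinity) weights, this gives
  gamma(k) - sum_i phi_i gamma(k-i) = c_k,
  c_k = sigma^2 * sum_{j=k..q} theta_j psi_{j-k}   (c_k = 0 for k > q),
using gamma(-m) = gamma(m).
Pure AR (q = 0): c_0 = sigma^2 = 1, c_k = 0 for k >= 1.
Equations for k = 0 and k = 1 (AR order 1):
  gamma(0) = phi_1 gamma(1) + c_0
  gamma(1) = phi_1 gamma(0) + c_1
Substituting the second into the first: gamma(0) (1 - phi_1^2) = c_0 + phi_1 c_1, so
  gamma(0) = c_0 / (1 - phi_1^2) = 1 / (1 - (-0.621)^2) = 1 / 0.614359 = 1.627713.
  gamma(1) = phi_1 gamma(0) = (-0.621)(1.627713) = -1.01081.
Therefore gamma(1) = -1.0108 (to 4 decimal places).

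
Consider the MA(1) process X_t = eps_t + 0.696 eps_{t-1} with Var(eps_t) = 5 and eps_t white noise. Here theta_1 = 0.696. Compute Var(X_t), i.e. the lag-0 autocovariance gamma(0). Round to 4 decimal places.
\gamma(0) = 7.4221

For an MA(q) process X_t = eps_t + sum_i theta_i eps_{t-i} with
Var(eps_t) = sigma^2, the variance is
  gamma(0) = sigma^2 * (1 + sum_i theta_i^2).
  sum_i theta_i^2 = (0.696)^2 = 0.484416.
  gamma(0) = 5 * (1 + 0.484416) = 5 * 1.484416 = 7.42208, which rounds to 7.4221.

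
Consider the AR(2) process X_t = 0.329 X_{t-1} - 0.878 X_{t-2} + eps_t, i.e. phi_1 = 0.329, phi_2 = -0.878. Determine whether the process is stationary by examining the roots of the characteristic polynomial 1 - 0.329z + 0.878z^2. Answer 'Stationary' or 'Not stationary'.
\text{Stationary}

The AR(p) characteristic polynomial is P(z) = 1 - 0.329z + 0.878z^2.
Stationarity requires all roots to lie outside the unit circle, i.e. |z| > 1 for every root.
Set 1 + (-0.329) z + (0.878) z^2 = 0, i.e. a z^2 + b z + c = 0 with a = 0.878, b = -0.329, c = 1.
Discriminant D = b^2 - 4ac = (-0.329)^2 - 4*(0.878)*1 = 0.108241 - (3.512) = -3.403759.
D < 0, so the roots are the complex-conjugate pair z = (-b +/- i sqrt(-D)) / (2a) = 0.1874 +/- 1.0506i.
For a conjugate pair |z|^2 = z * conj(z) = (product of roots) = c/a = 1/(0.878) = 1.138952, so |z| = sqrt(1.138952) = 1.0672 for both roots.
Moduli of all roots: 1.0672, 1.0672.
All moduli strictly greater than 1? Yes.
Verdict: Stationary.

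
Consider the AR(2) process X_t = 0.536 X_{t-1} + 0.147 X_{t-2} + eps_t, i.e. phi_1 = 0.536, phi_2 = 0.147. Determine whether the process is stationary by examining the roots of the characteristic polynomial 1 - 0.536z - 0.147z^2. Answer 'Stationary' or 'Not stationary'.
\text{Stationary}

The AR(p) characteristic polynomial is P(z) = 1 - 0.536z - 0.147z^2.
Stationarity requires all roots to lie outside the unit circle, i.e. |z| > 1 for every root.
Set 1 + (-0.536) z + (-0.147) z^2 = 0, i.e. a z^2 + b z + c = 0 with a = -0.147, b = -0.536, c = 1.
Discriminant D = b^2 - 4ac = (-0.536)^2 - 4*(-0.147)*1 = 0.287296 - (-0.588) = 0.875296.
D >= 0, so the roots are real: z = (-b +/- sqrt(D)) / (2a) = (0.536 +/- 0.935573) / (-0.294).
  z_1 = (0.536 + 0.935573) / (-0.294) = -5.0053,   |z_1| = 5.0053.
  z_2 = (0.536 - 0.935573) / (-0.294) = 1.3591,   |z_2| = 1.3591.
Moduli of all roots: 5.0053, 1.3591.
All moduli strictly greater than 1? Yes.
Verdict: Stationary.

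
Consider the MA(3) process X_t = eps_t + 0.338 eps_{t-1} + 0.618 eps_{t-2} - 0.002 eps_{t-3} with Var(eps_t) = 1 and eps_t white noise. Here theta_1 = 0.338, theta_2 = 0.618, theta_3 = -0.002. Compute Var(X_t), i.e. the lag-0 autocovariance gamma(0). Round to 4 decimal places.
\gamma(0) = 1.4962

For an MA(q) process X_t = eps_t + sum_i theta_i eps_{t-i} with
Var(eps_t) = sigma^2, the variance is
  gamma(0) = sigma^2 * (1 + sum_i theta_i^2).
  sum_i theta_i^2 = (0.338)^2 + (0.618)^2 + (-0.002)^2 = 0.114244 + 0.381924 + 0.000004 = 0.496172.
  gamma(0) = 1 * (1 + 0.496172) = 1 * 1.496172 = 1.496172, which rounds to 1.4962.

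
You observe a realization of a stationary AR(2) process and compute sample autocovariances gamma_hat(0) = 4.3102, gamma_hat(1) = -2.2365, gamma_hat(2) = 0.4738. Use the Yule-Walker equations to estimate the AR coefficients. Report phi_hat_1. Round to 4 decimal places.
\hat\phi_{1} = -0.6320

The Yule-Walker equations for an AR(p) process read, in matrix form,
  Gamma_p phi = r_p,   with   (Gamma_p)_{ij} = gamma(|i - j|),
                       (r_p)_i = gamma(i),   i,j = 1..p.
Substitute the sample gammas (Toeplitz matrix and right-hand side of size 2):
  Gamma_p = [[4.3102, -2.2365], [-2.2365, 4.3102]]
  r_p     = [-2.2365, 0.4738]
Written out:
  4.3102 phi_1 - 2.2365 phi_2 = -2.2365
  -2.2365 phi_1 + 4.3102 phi_2 = 0.4738
Solve by Cramer's rule:
  det = gamma(0)^2 - gamma(1)^2 = (4.3102)^2 - (-2.2365)^2 = 18.57782404 - 5.00193225 = 13.57589179
  phi_hat_1 = [gamma(1) gamma(0) - gamma(1) gamma(2)] / det = [(-2.2365)(4.3102) - (-2.2365)(0.4738)] / 13.57589179 = -8.5801086 / 13.57589179 = -0.632
  phi_hat_2 = [gamma(0) gamma(2) - gamma(1)^2] / det = [(4.3102)(0.4738) - (-2.2365)^2] / 13.57589179 = -2.95975949 / 13.57589179 = -0.218
So phi_hat = [-0.6320, -0.2180].
Therefore phi_hat_1 = -0.6320.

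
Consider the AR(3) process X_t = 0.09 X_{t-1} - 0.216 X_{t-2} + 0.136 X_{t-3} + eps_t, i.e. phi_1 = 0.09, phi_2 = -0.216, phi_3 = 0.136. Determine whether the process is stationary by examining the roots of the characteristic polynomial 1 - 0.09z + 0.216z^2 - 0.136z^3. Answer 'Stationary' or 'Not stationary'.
\text{Stationary}

The AR(p) characteristic polynomial is P(z) = 1 - 0.09z + 0.216z^2 - 0.136z^3.
Stationarity requires all roots to lie outside the unit circle, i.e. |z| > 1 for every root.
Degree 3: look for a simple real root z0 first, then factor out (1 - z/z0) and solve the remaining quadratic.
Testing z0 = 2.5: P(2.5) = 1 + (-0.09)(2.5) + (0.216)(2.5)^2 + (-0.136)(2.5)^3
  = 1 + (-0.225) + (1.35) + (-2.125) = 0.  So z_0 = 2.5 is a root, |z_0| = 2.5.
Divide out the factor (1 - 0.4 z) = (1 - z/z0) (since 1/z0 = 0.4):
  P(z) = (1 - 0.4 z)(1 + (0.31) z + (0.34) z^2)
  [check: z-coef 0.31 - (0.4) = -0.09; z^2-coef 0.34 - (0.4)(0.31) = 0.216; z^3-coef -(0.4)(0.34) = -0.136.]
Remaining roots from the quadratic factor 1 + (0.31) z + (0.34) z^2:
  Set 1 + (0.31) z + (0.34) z^2 = 0, i.e. a z^2 + b z + c = 0 with a = 0.34, b = 0.31, c = 1.
  Discriminant D = b^2 - 4ac = (0.31)^2 - 4*(0.34)*1 = 0.0961 - (1.36) = -1.2639.
  D < 0, so the roots are the complex-conjugate pair z = (-b +/- i sqrt(-D)) / (2a) = -0.4559 +/- 1.6533i.
  For a conjugate pair |z|^2 = z * conj(z) = (product of roots) = c/a = 1/(0.34) = 2.941176, so |z| = sqrt(2.941176) = 1.715 for both roots.
Moduli of all roots: 2.5000, 1.7150, 1.7150.
All moduli strictly greater than 1? Yes.
Verdict: Stationary.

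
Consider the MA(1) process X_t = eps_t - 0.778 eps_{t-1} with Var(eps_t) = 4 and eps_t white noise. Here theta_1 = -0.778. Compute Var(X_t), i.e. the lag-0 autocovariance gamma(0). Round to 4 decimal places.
\gamma(0) = 6.4211

For an MA(q) process X_t = eps_t + sum_i theta_i eps_{t-i} with
Var(eps_t) = sigma^2, the variance is
  gamma(0) = sigma^2 * (1 + sum_i theta_i^2).
  sum_i theta_i^2 = (-0.778)^2 = 0.605284.
  gamma(0) = 4 * (1 + 0.605284) = 4 * 1.605284 = 6.421136, which rounds to 6.4211.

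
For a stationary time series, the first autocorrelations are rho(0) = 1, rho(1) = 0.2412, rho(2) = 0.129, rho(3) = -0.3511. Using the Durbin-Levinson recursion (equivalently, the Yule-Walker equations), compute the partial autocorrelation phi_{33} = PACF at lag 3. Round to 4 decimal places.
\phi_{33} = -0.4250

The PACF at lag k is phi_{kk}, the last component of the solution
to the Yule-Walker system G_k phi = r_k where
  (G_k)_{ij} = rho(|i - j|), (r_k)_i = rho(i), i,j = 1..k.
Equivalently, Durbin-Levinson gives phi_{kk} iteratively:
  phi_{11} = rho(1)
  phi_{kk} = [rho(k) - sum_{j=1..k-1} phi_{k-1,j} rho(k-j)]
            / [1 - sum_{j=1..k-1} phi_{k-1,j} rho(j)],
  phi_{k,j} = phi_{k-1,j} - phi_{kk} phi_{k-1,k-j},  j = 1..k-1.
Step k = 1:
  phi_11 = rho(1) = 0.2412.
Step k = 2:
  phi_22 = [rho(2) - phi_11 rho(1)] / [1 - phi_11 rho(1)] = [0.129 - (0.2412)(0.2412)] / [1 - (0.2412)(0.2412)]
         = 0.07082256 / 0.94182256 = 0.075197.
  Update: phi_21 = phi_11 - phi_22 phi_11 = 0.2412 - (0.075197)(0.2412) = 0.223062.
Step k = 3:
  phi_33 = [rho(3) - phi_21 rho(2) - phi_22 rho(1)] / [1 - phi_21 rho(1) - phi_22 rho(2)]
    numerator   = -0.3511 - (0.223062)(0.129) - (0.075197)(0.2412) = -0.39801265
    denominator = 1 - (0.223062)(0.2412) - (0.075197)(0.129) = 0.93649689
  phi_33 = -0.39801265 / 0.93649689 = -0.425.
Therefore phi_{33} = -0.4250.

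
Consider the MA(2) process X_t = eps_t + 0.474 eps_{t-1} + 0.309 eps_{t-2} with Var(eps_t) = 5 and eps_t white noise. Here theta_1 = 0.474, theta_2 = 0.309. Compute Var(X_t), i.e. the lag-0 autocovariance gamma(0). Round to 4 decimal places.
\gamma(0) = 6.6008

For an MA(q) process X_t = eps_t + sum_i theta_i eps_{t-i} with
Var(eps_t) = sigma^2, the variance is
  gamma(0) = sigma^2 * (1 + sum_i theta_i^2).
  sum_i theta_i^2 = (0.474)^2 + (0.309)^2 = 0.224676 + 0.095481 = 0.320157.
  gamma(0) = 5 * (1 + 0.320157) = 5 * 1.320157 = 6.600785, which rounds to 6.6008.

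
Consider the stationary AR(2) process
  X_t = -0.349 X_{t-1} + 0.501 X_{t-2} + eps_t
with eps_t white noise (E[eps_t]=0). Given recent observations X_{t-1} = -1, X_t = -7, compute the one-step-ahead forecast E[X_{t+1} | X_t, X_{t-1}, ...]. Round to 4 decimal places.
E[X_{t+1} \mid \mathcal F_t] = 1.9420

For an AR(p) model X_t = c + sum_i phi_i X_{t-i} + eps_t, the
one-step-ahead conditional mean is
  E[X_{t+1} | X_t, ...] = c + sum_i phi_i X_{t+1-i}.
Substitute known values:
  E[X_{t+1} | ...] = (-0.349) * (-7) + (0.501) * (-1)
                   = 1.9420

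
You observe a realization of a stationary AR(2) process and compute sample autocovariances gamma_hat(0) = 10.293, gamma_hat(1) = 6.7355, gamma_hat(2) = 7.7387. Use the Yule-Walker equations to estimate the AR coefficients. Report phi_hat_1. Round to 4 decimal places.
\hat\phi_{1} = 0.2840

The Yule-Walker equations for an AR(p) process read, in matrix form,
  Gamma_p phi = r_p,   with   (Gamma_p)_{ij} = gamma(|i - j|),
                       (r_p)_i = gamma(i),   i,j = 1..p.
Substitute the sample gammas (Toeplitz matrix and right-hand side of size 2):
  Gamma_p = [[10.293, 6.7355], [6.7355, 10.293]]
  r_p     = [6.7355, 7.7387]
Written out:
  10.293 phi_1 + 6.7355 phi_2 = 6.7355
  6.7355 phi_1 + 10.293 phi_2 = 7.7387
Solve by Cramer's rule:
  det = gamma(0)^2 - gamma(1)^2 = (10.293)^2 - (6.7355)^2 = 105.945849 - 45.36696025 = 60.57888875
  phi_hat_1 = [gamma(1) gamma(0) - gamma(1) gamma(2)] / det = [(6.7355)(10.293) - (6.7355)(7.7387)] / 60.57888875 = 17.20448765 / 60.57888875 = 0.284
  phi_hat_2 = [gamma(0) gamma(2) - gamma(1)^2] / det = [(10.293)(7.7387) - (6.7355)^2] / 60.57888875 = 34.28747885 / 60.57888875 = 0.566
So phi_hat = [0.2840, 0.5660].
Therefore phi_hat_1 = 0.2840.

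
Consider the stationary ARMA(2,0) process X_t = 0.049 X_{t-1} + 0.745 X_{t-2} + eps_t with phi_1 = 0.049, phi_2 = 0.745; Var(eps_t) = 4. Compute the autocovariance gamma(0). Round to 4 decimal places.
\gamma(0) = 9.3339

Multiply the model equation by X_{t-k} and take expectations. With theta_0 = psi_0 = 1 and psi_j the MA(infinity) weights, this gives
  gamma(k) - sum_i phi_i gamma(k-i) = c_k,
  c_k = sigma^2 * sum_{j=k..q} theta_j psi_{j-k}   (c_k = 0 for k > q),
using gamma(-m) = gamma(m).
Pure AR (q = 0): c_0 = sigma^2 = 4, c_k = 0 for k >= 1.
Equations for k = 0, 1, 2 (AR order 2, c_2 = 0):
  (E0) gamma(0) = phi_1 gamma(1) + phi_2 gamma(2) + c_0
  (E1) gamma(1) = phi_1 gamma(0) + phi_2 gamma(1) + c_1
  (E2) gamma(2) = phi_1 gamma(1) + phi_2 gamma(0)
From (E1): gamma(1) = A gamma(0) + B with
  A = phi_1 / (1 - phi_2) = 0.049 / 0.255 = 0.192157,   B = c_1 / (1 - phi_2) = 0 / 0.255 = 0.
Insert (E2) into (E0): gamma(0) (1 - phi_2^2) = phi_1 (1 + phi_2) gamma(1) + c_0.
  phi_1 (1 + phi_2) = (0.049)(1.745) = 0.085505,   1 - phi_2^2 = 0.444975.
Replace gamma(1) by A gamma(0) + B and collect gamma(0):
  gamma(0) [0.444975 - (0.085505)(0.192157)] = c_0 = 4
  gamma(0) * 0.428545 = 4
  gamma(0) = 4 / 0.428545 = 9.333917.
Therefore gamma(0) = 9.3339 (to 4 decimal places).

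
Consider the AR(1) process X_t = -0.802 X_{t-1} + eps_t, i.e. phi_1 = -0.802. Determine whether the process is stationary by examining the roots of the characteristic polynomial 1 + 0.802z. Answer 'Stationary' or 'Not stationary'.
\text{Stationary}

The AR(p) characteristic polynomial is P(z) = 1 + 0.802z.
Stationarity requires all roots to lie outside the unit circle, i.e. |z| > 1 for every root.
This is linear in z: 1 + (0.802) z = 0  =>  z = -1/(0.802) = -1.246883,  |z| = 1.246883.
Moduli of all roots: 1.2469.
All moduli strictly greater than 1? Yes.
Verdict: Stationary.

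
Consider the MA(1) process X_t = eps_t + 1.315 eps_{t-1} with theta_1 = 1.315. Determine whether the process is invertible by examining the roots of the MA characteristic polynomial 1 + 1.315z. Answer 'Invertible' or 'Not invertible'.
\text{Not invertible}

The MA(q) characteristic polynomial is P(z) = 1 + 1.315z.
Invertibility requires all roots to lie outside the unit circle, i.e. |z| > 1 for every root.
This is linear in z: 1 + (1.315) z = 0  =>  z = -1/(1.315) = -0.760456,  |z| = 0.760456.
Moduli of all roots: 0.7605.
All moduli strictly greater than 1? No.
Verdict: Not invertible.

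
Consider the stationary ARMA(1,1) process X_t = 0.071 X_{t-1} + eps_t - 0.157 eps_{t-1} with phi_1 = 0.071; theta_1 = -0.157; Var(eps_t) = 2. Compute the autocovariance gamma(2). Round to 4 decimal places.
\gamma(2) = -0.0121

Multiply the model equation by X_{t-k} and take expectations. With theta_0 = psi_0 = 1 and psi_j the MA(infinity) weights, this gives
  gamma(k) - sum_i phi_i gamma(k-i) = c_k,
  c_k = sigma^2 * sum_{j=k..q} theta_j psi_{j-k}   (c_k = 0 for k > q),
using gamma(-m) = gamma(m).
psi-weights needed (psi_j = theta_j + sum_i phi_i psi_{j-i}):
  psi_1 = theta_1 + phi_1 = -0.157 + (0.071) = -0.086
Right-hand sides:
  c_0 = sigma^2 (1 + theta_1 psi_1) = 2 * (1 + (-0.157)(-0.086)) = 2 * 1.013502 = 2.027004
  c_1 = sigma^2 theta_1 = 2 * (-0.157) = -0.314
  c_2 = 0
Equations for k = 0 and k = 1 (AR order 1):
  gamma(0) = phi_1 gamma(1) + c_0
  gamma(1) = phi_1 gamma(0) + c_1
Substituting the second into the first: gamma(0) (1 - phi_1^2) = c_0 + phi_1 c_1, so
  gamma(0) = (c_0 + phi_1 c_1) / (1 - phi_1^2) = (2.027004 + (0.071)(-0.314)) / (1 - (0.071)^2) = 2.00471 / 0.994959 = 2.014867.
  gamma(1) = phi_1 gamma(0) + c_1 = (0.071)(2.014867) + (-0.314) = -0.170944.
For k = 2 (> q): gamma(2) = phi_1 gamma(1) = (0.071)(-0.170944) = -0.012137.
Therefore gamma(2) = -0.0121 (to 4 decimal places).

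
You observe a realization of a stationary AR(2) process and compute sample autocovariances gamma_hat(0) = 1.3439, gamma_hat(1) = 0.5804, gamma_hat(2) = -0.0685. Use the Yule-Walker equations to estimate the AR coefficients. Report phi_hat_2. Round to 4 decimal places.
\hat\phi_{2} = -0.2919

The Yule-Walker equations for an AR(p) process read, in matrix form,
  Gamma_p phi = r_p,   with   (Gamma_p)_{ij} = gamma(|i - j|),
                       (r_p)_i = gamma(i),   i,j = 1..p.
Substitute the sample gammas (Toeplitz matrix and right-hand side of size 2):
  Gamma_p = [[1.3439, 0.5804], [0.5804, 1.3439]]
  r_p     = [0.5804, -0.0685]
Written out:
  1.3439 phi_1 + 0.5804 phi_2 = 0.5804
  0.5804 phi_1 + 1.3439 phi_2 = -0.0685
Solve by Cramer's rule:
  det = gamma(0)^2 - gamma(1)^2 = (1.3439)^2 - (0.5804)^2 = 1.80606721 - 0.33686416 = 1.46920305
  phi_hat_1 = [gamma(1) gamma(0) - gamma(1) gamma(2)] / det = [(0.5804)(1.3439) - (0.5804)(-0.0685)] / 1.46920305 = 0.81975696 / 1.46920305 = 0.558
  phi_hat_2 = [gamma(0) gamma(2) - gamma(1)^2] / det = [(1.3439)(-0.0685) - (0.5804)^2] / 1.46920305 = -0.42892131 / 1.46920305 = -0.2919
So phi_hat = [0.5580, -0.2919].
Therefore phi_hat_2 = -0.2919.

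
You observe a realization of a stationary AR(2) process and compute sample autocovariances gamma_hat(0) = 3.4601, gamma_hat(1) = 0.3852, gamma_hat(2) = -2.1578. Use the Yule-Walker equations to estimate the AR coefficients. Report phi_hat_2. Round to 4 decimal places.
\hat\phi_{2} = -0.6440

The Yule-Walker equations for an AR(p) process read, in matrix form,
  Gamma_p phi = r_p,   with   (Gamma_p)_{ij} = gamma(|i - j|),
                       (r_p)_i = gamma(i),   i,j = 1..p.
Substitute the sample gammas (Toeplitz matrix and right-hand side of size 2):
  Gamma_p = [[3.4601, 0.3852], [0.3852, 3.4601]]
  r_p     = [0.3852, -2.1578]
Written out:
  3.4601 phi_1 + 0.3852 phi_2 = 0.3852
  0.3852 phi_1 + 3.4601 phi_2 = -2.1578
Solve by Cramer's rule:
  det = gamma(0)^2 - gamma(1)^2 = (3.4601)^2 - (0.3852)^2 = 11.97229201 - 0.14837904 = 11.82391297
  phi_hat_1 = [gamma(1) gamma(0) - gamma(1) gamma(2)] / det = [(0.3852)(3.4601) - (0.3852)(-2.1578)] / 11.82391297 = 2.16401508 / 11.82391297 = 0.183
  phi_hat_2 = [gamma(0) gamma(2) - gamma(1)^2] / det = [(3.4601)(-2.1578) - (0.3852)^2] / 11.82391297 = -7.61458282 / 11.82391297 = -0.644
So phi_hat = [0.1830, -0.6440].
Therefore phi_hat_2 = -0.6440.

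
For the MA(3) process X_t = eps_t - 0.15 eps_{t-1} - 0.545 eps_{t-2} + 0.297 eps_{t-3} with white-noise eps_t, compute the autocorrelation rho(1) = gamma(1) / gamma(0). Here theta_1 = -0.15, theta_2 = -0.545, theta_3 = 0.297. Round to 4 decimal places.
\rho(1) = -0.1635

For an MA(q) process with theta_0 = 1, the autocovariance is
  gamma(k) = sigma^2 * sum_{i=0..q-k} theta_i * theta_{i+k},
and rho(k) = gamma(k) / gamma(0). Sigma^2 cancels.
  numerator   = (1)*(-0.15) + (-0.15)*(-0.545) + (-0.545)*(0.297) = -0.230115.
  denominator = (1)^2 + (-0.15)^2 + (-0.545)^2 + (0.297)^2 = 1.407734.
  rho(1) = -0.230115 / 1.407734 = -0.1635.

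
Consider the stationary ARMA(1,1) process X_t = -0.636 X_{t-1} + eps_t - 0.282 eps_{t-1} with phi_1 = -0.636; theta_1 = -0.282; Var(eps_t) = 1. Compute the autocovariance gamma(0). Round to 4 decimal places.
\gamma(0) = 2.4151

Multiply the model equation by X_{t-k} and take expectations. With theta_0 = psi_0 = 1 and psi_j the MA(infinity) weights, this gives
  gamma(k) - sum_i phi_i gamma(k-i) = c_k,
  c_k = sigma^2 * sum_{j=k..q} theta_j psi_{j-k}   (c_k = 0 for k > q),
using gamma(-m) = gamma(m).
psi-weights needed (psi_j = theta_j + sum_i phi_i psi_{j-i}):
  psi_1 = theta_1 + phi_1 = -0.282 + (-0.636) = -0.918
Right-hand sides:
  c_0 = sigma^2 (1 + theta_1 psi_1) = 1 * (1 + (-0.282)(-0.918)) = 1 * 1.258876 = 1.258876
  c_1 = sigma^2 theta_1 = 1 * (-0.282) = -0.282
  c_2 = 0
Equations for k = 0 and k = 1 (AR order 1):
  gamma(0) = phi_1 gamma(1) + c_0
  gamma(1) = phi_1 gamma(0) + c_1
Substituting the second into the first: gamma(0) (1 - phi_1^2) = c_0 + phi_1 c_1, so
  gamma(0) = (c_0 + phi_1 c_1) / (1 - phi_1^2) = (1.258876 + (-0.636)(-0.282)) / (1 - (-0.636)^2) = 1.438228 / 0.595504 = 2.415144.
Therefore gamma(0) = 2.4151 (to 4 decimal places).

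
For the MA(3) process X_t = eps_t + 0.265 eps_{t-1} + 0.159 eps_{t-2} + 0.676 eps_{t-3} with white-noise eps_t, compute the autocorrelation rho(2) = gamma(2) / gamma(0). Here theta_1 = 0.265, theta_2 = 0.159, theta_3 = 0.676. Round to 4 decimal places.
\rho(2) = 0.2178

For an MA(q) process with theta_0 = 1, the autocovariance is
  gamma(k) = sigma^2 * sum_{i=0..q-k} theta_i * theta_{i+k},
and rho(k) = gamma(k) / gamma(0). Sigma^2 cancels.
  numerator   = (1)*(0.159) + (0.265)*(0.676) = 0.33814.
  denominator = (1)^2 + (0.265)^2 + (0.159)^2 + (0.676)^2 = 1.552482.
  rho(2) = 0.33814 / 1.552482 = 0.2178.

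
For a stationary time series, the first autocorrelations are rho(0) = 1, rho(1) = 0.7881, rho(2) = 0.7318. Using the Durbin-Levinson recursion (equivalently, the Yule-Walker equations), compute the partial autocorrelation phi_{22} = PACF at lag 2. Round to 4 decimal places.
\phi_{22} = 0.2922

The PACF at lag k is phi_{kk}, the last component of the solution
to the Yule-Walker system G_k phi = r_k where
  (G_k)_{ij} = rho(|i - j|), (r_k)_i = rho(i), i,j = 1..k.
Equivalently, Durbin-Levinson gives phi_{kk} iteratively:
  phi_{11} = rho(1)
  phi_{kk} = [rho(k) - sum_{j=1..k-1} phi_{k-1,j} rho(k-j)]
            / [1 - sum_{j=1..k-1} phi_{k-1,j} rho(j)],
  phi_{k,j} = phi_{k-1,j} - phi_{kk} phi_{k-1,k-j},  j = 1..k-1.
Step k = 1:
  phi_11 = rho(1) = 0.7881.
Step k = 2:
  phi_22 = [rho(2) - phi_11 rho(1)] / [1 - phi_11 rho(1)] = [0.7318 - (0.7881)(0.7881)] / [1 - (0.7881)(0.7881)]
         = 0.11069839 / 0.37889839 = 0.2922.
Therefore phi_{22} = 0.2922.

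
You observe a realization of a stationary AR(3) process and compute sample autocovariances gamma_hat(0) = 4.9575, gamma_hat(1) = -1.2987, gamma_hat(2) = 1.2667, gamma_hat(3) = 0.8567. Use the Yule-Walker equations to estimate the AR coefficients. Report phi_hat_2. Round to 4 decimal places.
\hat\phi_{2} = 0.2660

The Yule-Walker equations for an AR(p) process read, in matrix form,
  Gamma_p phi = r_p,   with   (Gamma_p)_{ij} = gamma(|i - j|),
                       (r_p)_i = gamma(i),   i,j = 1..p.
Substitute the sample gammas (Toeplitz matrix and right-hand side of size 3):
  Gamma_p = [[4.9575, -1.2987, 1.2667], [-1.2987, 4.9575, -1.2987], [1.2667, -1.2987, 4.9575]]
  r_p     = [-1.2987, 1.2667, 0.8567]
Written out (R1..R3):
  (R1) 4.9575 phi_1 - 1.2987 phi_2 + 1.2667 phi_3 = -1.2987
  (R2) -1.2987 phi_1 + 4.9575 phi_2 - 1.2987 phi_3 = 1.2667
  (R3) 1.2667 phi_1 - 1.2987 phi_2 + 4.9575 phi_3 = 0.8567
Gaussian elimination:
  R2 <- R2 - (-1.2987/4.9575) R1 = R2 - (-0.261967) R1:  4.617284 phi_2 - 0.966867 phi_3 = 0.926484
  R3 <- R3 - (1.2667/4.9575) R1 = R3 - (0.255512) R1:  -0.966867 phi_2 + 4.633843 phi_3 = 1.188533
  R3 <- R3 - (-0.966867/4.617284) R2 = R3 - (-0.209402) R2:  4.43138 phi_3 = 1.38254
Back-substitution:
  phi_hat_3 = 1.38254 / 4.43138 = 0.311989
  phi_hat_2 = (0.926484 - (-0.966867)(0.311989)) / 4.617284 = 0.265987
  phi_hat_1 = (-1.2987 - (-1.2987)(0.265987) - (1.2667)(0.311989)) / 4.9575 = -0.272004
So phi_hat = [-0.2720, 0.2660, 0.3120].
Therefore phi_hat_2 = 0.2660.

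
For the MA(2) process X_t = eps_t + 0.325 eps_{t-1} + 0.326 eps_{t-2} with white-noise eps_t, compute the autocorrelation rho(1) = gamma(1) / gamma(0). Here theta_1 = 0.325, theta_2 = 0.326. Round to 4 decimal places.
\rho(1) = 0.3556

For an MA(q) process with theta_0 = 1, the autocovariance is
  gamma(k) = sigma^2 * sum_{i=0..q-k} theta_i * theta_{i+k},
and rho(k) = gamma(k) / gamma(0). Sigma^2 cancels.
  numerator   = (1)*(0.325) + (0.325)*(0.326) = 0.43095.
  denominator = (1)^2 + (0.325)^2 + (0.326)^2 = 1.211901.
  rho(1) = 0.43095 / 1.211901 = 0.3556.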